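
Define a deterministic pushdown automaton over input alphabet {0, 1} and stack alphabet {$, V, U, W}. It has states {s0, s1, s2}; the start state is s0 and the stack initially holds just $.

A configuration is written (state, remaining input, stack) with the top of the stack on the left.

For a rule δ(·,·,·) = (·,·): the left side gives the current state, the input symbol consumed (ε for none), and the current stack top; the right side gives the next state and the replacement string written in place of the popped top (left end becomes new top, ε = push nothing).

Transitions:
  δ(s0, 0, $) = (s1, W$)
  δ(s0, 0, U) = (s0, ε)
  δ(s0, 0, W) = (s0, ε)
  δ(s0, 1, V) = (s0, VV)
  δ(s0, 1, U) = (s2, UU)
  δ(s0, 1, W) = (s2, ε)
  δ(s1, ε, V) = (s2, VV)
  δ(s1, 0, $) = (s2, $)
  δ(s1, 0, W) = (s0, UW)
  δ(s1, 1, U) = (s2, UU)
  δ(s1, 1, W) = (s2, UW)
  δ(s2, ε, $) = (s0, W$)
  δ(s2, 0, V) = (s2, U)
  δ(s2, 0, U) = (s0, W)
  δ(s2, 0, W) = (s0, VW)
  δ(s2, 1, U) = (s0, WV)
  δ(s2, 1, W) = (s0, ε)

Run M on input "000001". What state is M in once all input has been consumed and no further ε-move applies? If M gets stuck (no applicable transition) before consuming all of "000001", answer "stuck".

(s0, 000001, $)
  read 0, top $: go to s1, push W$ → (s1, 00001, W$)
  read 0, top W: go to s0, push UW → (s0, 0001, UW$)
  read 0, top U: go to s0, push ε → (s0, 001, W$)
  read 0, top W: go to s0, push ε → (s0, 01, $)
  read 0, top $: go to s1, push W$ → (s1, 1, W$)
  read 1, top W: go to s2, push UW → (s2, ε, UW$)
All input consumed; M is in state s2.

s2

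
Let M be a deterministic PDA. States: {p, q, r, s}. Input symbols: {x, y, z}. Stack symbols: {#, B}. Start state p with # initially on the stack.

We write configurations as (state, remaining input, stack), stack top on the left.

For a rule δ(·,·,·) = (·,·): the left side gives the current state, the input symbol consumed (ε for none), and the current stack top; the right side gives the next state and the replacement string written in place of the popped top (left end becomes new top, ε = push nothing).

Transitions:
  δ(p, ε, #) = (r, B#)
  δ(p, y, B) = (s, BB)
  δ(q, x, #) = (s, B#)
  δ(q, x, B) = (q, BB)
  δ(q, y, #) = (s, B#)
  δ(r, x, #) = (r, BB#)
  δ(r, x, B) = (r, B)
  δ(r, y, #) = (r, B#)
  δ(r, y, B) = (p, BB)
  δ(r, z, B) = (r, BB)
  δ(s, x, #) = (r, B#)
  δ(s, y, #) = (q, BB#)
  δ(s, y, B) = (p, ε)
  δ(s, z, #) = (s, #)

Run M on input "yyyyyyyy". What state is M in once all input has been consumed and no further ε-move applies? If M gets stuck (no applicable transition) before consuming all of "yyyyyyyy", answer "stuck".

s

(p, yyyyyyyy, #)
  ε-move, top #: go to r, push B# → (r, yyyyyyyy, B#)
  read y, top B: go to p, push BB → (p, yyyyyyy, BB#)
  read y, top B: go to s, push BB → (s, yyyyyy, BBB#)
  read y, top B: go to p, push ε → (p, yyyyy, BB#)
  read y, top B: go to s, push BB → (s, yyyy, BBB#)
  read y, top B: go to p, push ε → (p, yyy, BB#)
  read y, top B: go to s, push BB → (s, yy, BBB#)
  read y, top B: go to p, push ε → (p, y, BB#)
  read y, top B: go to s, push BB → (s, ε, BBB#)
All input consumed; M is in state s.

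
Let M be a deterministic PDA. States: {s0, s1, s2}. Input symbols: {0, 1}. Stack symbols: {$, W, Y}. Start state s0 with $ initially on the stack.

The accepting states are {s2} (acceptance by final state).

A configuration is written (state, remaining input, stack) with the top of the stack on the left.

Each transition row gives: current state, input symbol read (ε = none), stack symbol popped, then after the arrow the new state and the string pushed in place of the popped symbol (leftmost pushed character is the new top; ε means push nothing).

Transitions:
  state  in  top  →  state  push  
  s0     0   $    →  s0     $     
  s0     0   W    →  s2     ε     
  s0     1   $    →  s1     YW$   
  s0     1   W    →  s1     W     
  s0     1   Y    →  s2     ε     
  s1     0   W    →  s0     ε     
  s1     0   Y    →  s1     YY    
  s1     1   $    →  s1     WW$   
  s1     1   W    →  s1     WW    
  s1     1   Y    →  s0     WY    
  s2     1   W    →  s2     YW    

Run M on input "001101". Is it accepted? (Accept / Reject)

(s0, 001101, $)
  read 0, top $: go to s0, push $ → (s0, 01101, $)
  read 0, top $: go to s0, push $ → (s0, 1101, $)
  read 1, top $: go to s1, push YW$ → (s1, 101, YW$)
  read 1, top Y: go to s0, push WY → (s0, 01, WYW$)
  read 0, top W: go to s2, push ε → (s2, 1, YW$)
No transition applies at (s2, 1, YW$); input not fully consumed.

Reject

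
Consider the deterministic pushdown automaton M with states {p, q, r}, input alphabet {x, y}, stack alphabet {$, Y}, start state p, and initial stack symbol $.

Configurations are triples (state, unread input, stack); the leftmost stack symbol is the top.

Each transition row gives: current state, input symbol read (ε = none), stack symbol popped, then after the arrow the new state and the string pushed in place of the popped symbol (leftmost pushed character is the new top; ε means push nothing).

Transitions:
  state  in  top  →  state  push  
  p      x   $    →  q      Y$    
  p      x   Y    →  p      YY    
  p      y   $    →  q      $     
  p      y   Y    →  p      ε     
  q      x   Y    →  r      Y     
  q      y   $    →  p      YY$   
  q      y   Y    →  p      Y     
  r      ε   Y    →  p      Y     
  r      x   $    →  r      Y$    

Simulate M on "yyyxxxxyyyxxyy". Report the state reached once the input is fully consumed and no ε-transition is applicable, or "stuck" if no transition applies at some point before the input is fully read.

(p, yyyxxxxyyyxxyy, $)
  read y, top $: go to q, push $ → (q, yyxxxxyyyxxyy, $)
  read y, top $: go to p, push YY$ → (p, yxxxxyyyxxyy, YY$)
  read y, top Y: go to p, push ε → (p, xxxxyyyxxyy, Y$)
  read x, top Y: go to p, push YY → (p, xxxyyyxxyy, YY$)
  read x, top Y: go to p, push YY → (p, xxyyyxxyy, YYY$)
  read x, top Y: go to p, push YY → (p, xyyyxxyy, YYYY$)
  read x, top Y: go to p, push YY → (p, yyyxxyy, YYYYY$)
  read y, top Y: go to p, push ε → (p, yyxxyy, YYYY$)
  read y, top Y: go to p, push ε → (p, yxxyy, YYY$)
  read y, top Y: go to p, push ε → (p, xxyy, YY$)
  read x, top Y: go to p, push YY → (p, xyy, YYY$)
  read x, top Y: go to p, push YY → (p, yy, YYYY$)
  read y, top Y: go to p, push ε → (p, y, YYY$)
  read y, top Y: go to p, push ε → (p, ε, YY$)
All input consumed; M is in state p.

p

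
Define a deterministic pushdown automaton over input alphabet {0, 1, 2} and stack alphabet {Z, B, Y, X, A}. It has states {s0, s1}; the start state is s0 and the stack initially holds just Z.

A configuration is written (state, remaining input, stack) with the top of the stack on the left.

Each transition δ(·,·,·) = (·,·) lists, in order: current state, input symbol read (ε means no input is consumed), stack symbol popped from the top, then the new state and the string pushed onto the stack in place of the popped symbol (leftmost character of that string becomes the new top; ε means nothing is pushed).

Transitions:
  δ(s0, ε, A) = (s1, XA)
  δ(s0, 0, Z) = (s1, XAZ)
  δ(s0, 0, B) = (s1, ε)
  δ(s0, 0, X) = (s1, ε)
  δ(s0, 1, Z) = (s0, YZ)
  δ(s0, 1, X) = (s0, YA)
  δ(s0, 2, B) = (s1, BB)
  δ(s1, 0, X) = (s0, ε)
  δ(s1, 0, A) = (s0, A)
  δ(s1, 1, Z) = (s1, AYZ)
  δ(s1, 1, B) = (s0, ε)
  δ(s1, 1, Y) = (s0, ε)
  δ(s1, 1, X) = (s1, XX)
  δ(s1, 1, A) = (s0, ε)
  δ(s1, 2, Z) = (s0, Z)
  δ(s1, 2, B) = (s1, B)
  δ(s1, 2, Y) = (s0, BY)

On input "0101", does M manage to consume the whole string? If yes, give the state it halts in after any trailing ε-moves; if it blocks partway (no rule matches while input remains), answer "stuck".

(s0, 0101, Z)
  read 0, top Z: go to s1, push XAZ → (s1, 101, XAZ)
  read 1, top X: go to s1, push XX → (s1, 01, XXAZ)
  read 0, top X: go to s0, push ε → (s0, 1, XAZ)
  read 1, top X: go to s0, push YA → (s0, ε, YAAZ)
All input consumed; M is in state s0.

s0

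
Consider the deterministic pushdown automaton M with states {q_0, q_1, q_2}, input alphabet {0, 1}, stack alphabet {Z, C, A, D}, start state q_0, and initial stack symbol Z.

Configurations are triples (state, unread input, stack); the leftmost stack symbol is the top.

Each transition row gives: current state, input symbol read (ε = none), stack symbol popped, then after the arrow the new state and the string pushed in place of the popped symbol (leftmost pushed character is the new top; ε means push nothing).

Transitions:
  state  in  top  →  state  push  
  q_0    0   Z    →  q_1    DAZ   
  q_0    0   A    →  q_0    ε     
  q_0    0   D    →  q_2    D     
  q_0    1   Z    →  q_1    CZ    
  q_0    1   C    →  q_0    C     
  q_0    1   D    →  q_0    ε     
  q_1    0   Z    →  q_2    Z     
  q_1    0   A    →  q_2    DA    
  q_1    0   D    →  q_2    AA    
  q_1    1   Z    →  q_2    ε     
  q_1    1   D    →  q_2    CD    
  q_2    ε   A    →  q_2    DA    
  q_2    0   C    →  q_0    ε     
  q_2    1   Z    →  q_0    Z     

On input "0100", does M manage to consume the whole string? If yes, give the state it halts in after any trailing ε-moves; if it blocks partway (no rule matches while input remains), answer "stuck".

(q_0, 0100, Z)
  read 0, top Z: go to q_1, push DAZ → (q_1, 100, DAZ)
  read 1, top D: go to q_2, push CD → (q_2, 00, CDAZ)
  read 0, top C: go to q_0, push ε → (q_0, 0, DAZ)
  read 0, top D: go to q_2, push D → (q_2, ε, DAZ)
All input consumed; M is in state q_2.

q_2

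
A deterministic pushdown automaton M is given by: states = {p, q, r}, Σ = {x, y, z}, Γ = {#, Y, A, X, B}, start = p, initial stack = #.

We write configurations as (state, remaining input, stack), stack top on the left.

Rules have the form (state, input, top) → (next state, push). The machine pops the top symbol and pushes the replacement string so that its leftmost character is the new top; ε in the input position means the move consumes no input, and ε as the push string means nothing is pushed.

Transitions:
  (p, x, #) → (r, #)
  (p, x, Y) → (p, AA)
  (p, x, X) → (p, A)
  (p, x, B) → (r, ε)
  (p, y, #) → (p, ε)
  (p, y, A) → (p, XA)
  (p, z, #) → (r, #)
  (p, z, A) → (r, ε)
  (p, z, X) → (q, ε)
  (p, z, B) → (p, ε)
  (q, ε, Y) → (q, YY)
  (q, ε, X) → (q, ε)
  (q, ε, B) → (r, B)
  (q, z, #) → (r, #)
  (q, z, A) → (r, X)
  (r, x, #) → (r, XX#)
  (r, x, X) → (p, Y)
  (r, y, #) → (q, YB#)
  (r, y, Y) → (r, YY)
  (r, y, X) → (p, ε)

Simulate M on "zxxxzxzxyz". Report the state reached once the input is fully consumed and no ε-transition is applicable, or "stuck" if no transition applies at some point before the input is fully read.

(p, zxxxzxzxyz, #) ⊢ (r, xxxzxzxyz, #) ⊢ (r, xxzxzxyz, XX#) ⊢ (p, xzxzxyz, YX#) ⊢ (p, zxzxyz, AAX#) ⊢ (r, xzxyz, AX#)
No transition for (r, x, top A); M blocks with input xzxyz remaining.

stuck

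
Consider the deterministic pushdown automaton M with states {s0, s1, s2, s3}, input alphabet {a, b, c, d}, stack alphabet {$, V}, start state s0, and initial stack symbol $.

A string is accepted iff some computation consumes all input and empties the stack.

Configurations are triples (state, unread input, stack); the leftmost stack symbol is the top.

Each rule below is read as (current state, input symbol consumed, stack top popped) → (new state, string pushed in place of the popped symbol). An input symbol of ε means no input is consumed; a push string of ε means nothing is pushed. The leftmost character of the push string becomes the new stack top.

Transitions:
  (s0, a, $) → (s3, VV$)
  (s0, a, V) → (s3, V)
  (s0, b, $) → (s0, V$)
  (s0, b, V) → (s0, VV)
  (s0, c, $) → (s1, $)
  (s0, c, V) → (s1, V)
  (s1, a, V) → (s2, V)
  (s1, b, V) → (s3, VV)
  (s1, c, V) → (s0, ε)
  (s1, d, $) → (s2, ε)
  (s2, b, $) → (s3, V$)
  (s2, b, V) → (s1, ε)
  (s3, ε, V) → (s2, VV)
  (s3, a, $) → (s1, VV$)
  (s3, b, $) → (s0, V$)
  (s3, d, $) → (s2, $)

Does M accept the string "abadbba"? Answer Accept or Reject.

(s0, abadbba, $) ⊢ (s3, badbba, VV$) ⊢ (s2, badbba, VVV$) ⊢ (s1, adbba, VV$) ⊢ (s2, dbba, VV$)
No transition applies at (s2, dbba, VV$); input not fully consumed.

Reject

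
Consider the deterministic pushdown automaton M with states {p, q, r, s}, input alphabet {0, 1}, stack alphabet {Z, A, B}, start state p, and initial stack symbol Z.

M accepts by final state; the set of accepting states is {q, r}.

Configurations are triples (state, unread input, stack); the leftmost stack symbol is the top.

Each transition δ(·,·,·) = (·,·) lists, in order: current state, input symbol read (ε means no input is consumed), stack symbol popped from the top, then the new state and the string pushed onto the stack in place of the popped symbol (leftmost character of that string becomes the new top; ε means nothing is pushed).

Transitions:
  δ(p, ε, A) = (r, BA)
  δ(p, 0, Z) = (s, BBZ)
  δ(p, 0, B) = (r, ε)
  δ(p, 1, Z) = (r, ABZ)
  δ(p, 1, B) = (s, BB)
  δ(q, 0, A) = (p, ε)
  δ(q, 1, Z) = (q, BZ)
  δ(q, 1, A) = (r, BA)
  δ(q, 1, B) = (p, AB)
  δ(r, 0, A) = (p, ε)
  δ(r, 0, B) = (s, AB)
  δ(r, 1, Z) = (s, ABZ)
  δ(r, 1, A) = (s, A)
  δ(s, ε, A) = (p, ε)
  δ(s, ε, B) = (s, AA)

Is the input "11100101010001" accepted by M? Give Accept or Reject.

Reject

(p, 11100101010001, Z)
  read 1, top Z: go to r, push ABZ → (r, 1100101010001, ABZ)
  read 1, top A: go to s, push A → (s, 100101010001, ABZ)
  ε-move, top A: go to p, push ε → (p, 100101010001, BZ)
  read 1, top B: go to s, push BB → (s, 00101010001, BBZ)
  ε-move, top B: go to s, push AA → (s, 00101010001, AABZ)
  ε-move, top A: go to p, push ε → (p, 00101010001, ABZ)
  ε-move, top A: go to r, push BA → (r, 00101010001, BABZ)
  read 0, top B: go to s, push AB → (s, 0101010001, ABABZ)
  ε-move, top A: go to p, push ε → (p, 0101010001, BABZ)
  read 0, top B: go to r, push ε → (r, 101010001, ABZ)
  read 1, top A: go to s, push A → (s, 01010001, ABZ)
  ε-move, top A: go to p, push ε → (p, 01010001, BZ)
  read 0, top B: go to r, push ε → (r, 1010001, Z)
  read 1, top Z: go to s, push ABZ → (s, 010001, ABZ)
  ε-move, top A: go to p, push ε → (p, 010001, BZ)
  read 0, top B: go to r, push ε → (r, 10001, Z)
  read 1, top Z: go to s, push ABZ → (s, 0001, ABZ)
  ε-move, top A: go to p, push ε → (p, 0001, BZ)
  read 0, top B: go to r, push ε → (r, 001, Z)
No transition applies at (r, 001, Z); input not fully consumed.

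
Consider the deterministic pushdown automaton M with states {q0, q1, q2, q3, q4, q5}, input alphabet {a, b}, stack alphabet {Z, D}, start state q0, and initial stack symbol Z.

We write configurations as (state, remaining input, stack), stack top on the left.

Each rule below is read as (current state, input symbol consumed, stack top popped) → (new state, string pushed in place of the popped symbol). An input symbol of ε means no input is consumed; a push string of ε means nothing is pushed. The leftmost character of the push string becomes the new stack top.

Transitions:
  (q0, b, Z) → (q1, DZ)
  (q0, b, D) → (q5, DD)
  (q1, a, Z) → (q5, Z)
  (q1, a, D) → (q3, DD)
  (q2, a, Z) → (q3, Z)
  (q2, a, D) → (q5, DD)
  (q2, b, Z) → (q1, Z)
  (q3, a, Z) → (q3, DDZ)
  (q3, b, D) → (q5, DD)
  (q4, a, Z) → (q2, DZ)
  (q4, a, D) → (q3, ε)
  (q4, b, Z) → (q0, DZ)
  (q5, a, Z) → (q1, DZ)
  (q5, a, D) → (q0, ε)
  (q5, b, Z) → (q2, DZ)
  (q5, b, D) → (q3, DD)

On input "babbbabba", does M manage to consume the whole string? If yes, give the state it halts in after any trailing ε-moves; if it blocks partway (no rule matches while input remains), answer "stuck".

(q0, babbbabba, Z) ⊢ (q1, abbbabba, DZ) ⊢ (q3, bbbabba, DDZ) ⊢ (q5, bbabba, DDDZ) ⊢ (q3, babba, DDDDZ) ⊢ (q5, abba, DDDDDZ) ⊢ (q0, bba, DDDDZ) ⊢ (q5, ba, DDDDDZ) ⊢ (q3, a, DDDDDDZ)
No transition for (q3, a, top D); M blocks with input a remaining.

stuck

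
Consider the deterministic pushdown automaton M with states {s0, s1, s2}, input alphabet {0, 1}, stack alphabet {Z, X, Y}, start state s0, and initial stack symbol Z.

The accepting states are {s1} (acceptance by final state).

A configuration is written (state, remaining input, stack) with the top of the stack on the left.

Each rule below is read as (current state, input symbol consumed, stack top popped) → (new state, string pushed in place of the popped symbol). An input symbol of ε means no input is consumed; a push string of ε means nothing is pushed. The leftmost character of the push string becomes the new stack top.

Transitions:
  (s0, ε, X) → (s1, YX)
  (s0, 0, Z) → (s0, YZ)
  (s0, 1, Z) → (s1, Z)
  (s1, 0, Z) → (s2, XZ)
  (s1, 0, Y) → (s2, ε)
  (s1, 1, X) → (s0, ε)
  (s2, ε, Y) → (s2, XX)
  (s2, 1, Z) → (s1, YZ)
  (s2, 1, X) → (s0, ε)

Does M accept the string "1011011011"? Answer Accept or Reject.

(s0, 1011011011, Z) ⊢ (s1, 011011011, Z) ⊢ (s2, 11011011, XZ) ⊢ (s0, 1011011, Z) ⊢ (s1, 011011, Z) ⊢ (s2, 11011, XZ) ⊢ (s0, 1011, Z) ⊢ (s1, 011, Z) ⊢ (s2, 11, XZ) ⊢ (s0, 1, Z) ⊢ (s1, ε, Z)
All input consumed; state s1 ∈ F.

Accept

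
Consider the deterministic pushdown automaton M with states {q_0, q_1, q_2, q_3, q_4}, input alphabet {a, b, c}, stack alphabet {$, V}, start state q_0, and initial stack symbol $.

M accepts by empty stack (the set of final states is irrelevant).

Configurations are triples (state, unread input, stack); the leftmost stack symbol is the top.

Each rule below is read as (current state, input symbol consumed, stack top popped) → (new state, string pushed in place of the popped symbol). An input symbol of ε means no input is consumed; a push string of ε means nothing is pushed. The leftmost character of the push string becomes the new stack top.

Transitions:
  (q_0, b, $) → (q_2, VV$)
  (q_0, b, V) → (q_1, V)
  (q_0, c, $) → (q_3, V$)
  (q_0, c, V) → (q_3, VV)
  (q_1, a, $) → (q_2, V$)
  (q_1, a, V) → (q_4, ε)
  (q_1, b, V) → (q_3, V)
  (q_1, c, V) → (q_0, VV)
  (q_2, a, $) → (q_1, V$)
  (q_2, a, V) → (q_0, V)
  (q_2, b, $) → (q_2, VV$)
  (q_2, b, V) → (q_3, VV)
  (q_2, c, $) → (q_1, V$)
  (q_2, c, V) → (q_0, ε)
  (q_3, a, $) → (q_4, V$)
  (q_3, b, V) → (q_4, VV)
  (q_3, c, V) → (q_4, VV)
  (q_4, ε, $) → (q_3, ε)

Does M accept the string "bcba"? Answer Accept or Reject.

(q_0, bcba, $)
  read b, top $: go to q_2, push VV$ → (q_2, cba, VV$)
  read c, top V: go to q_0, push ε → (q_0, ba, V$)
  read b, top V: go to q_1, push V → (q_1, a, V$)
  read a, top V: go to q_4, push ε → (q_4, ε, $)
  ε-move, top $: go to q_3, push ε → (q_3, ε, ε)
All input consumed and the stack is empty.

Accept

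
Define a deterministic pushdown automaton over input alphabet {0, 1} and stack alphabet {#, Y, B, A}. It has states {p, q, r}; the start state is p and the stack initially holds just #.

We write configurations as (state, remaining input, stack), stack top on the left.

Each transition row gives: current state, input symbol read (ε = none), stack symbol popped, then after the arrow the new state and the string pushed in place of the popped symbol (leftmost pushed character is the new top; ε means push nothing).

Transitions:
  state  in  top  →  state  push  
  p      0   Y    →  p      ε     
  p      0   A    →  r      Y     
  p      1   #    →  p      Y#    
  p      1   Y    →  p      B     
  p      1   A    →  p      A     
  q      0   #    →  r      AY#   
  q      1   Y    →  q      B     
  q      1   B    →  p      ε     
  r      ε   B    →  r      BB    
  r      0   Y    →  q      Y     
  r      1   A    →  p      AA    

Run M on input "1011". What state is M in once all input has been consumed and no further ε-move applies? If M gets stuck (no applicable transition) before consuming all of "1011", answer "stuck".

(p, 1011, #)
  read 1, top #: go to p, push Y# → (p, 011, Y#)
  read 0, top Y: go to p, push ε → (p, 11, #)
  read 1, top #: go to p, push Y# → (p, 1, Y#)
  read 1, top Y: go to p, push B → (p, ε, B#)
All input consumed; M is in state p.

p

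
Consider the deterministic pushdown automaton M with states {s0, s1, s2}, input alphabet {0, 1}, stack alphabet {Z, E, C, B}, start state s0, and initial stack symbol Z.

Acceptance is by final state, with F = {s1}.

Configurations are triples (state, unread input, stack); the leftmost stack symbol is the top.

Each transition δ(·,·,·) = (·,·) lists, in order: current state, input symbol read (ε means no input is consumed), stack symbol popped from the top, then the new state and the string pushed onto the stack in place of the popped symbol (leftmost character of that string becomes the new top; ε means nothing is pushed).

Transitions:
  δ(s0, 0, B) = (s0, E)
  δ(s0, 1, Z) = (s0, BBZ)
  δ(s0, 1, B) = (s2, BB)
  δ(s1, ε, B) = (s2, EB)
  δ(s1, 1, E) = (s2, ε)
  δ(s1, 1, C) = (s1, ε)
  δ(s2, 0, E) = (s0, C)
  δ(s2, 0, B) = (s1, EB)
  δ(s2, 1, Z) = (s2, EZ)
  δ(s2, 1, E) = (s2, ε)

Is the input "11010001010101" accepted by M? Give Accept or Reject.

Reject

(s0, 11010001010101, Z) ⊢ (s0, 1010001010101, BBZ) ⊢ (s2, 010001010101, BBBZ) ⊢ (s1, 10001010101, EBBBZ) ⊢ (s2, 0001010101, BBBZ) ⊢ (s1, 001010101, EBBBZ)
No transition applies at (s1, 001010101, EBBBZ); input not fully consumed.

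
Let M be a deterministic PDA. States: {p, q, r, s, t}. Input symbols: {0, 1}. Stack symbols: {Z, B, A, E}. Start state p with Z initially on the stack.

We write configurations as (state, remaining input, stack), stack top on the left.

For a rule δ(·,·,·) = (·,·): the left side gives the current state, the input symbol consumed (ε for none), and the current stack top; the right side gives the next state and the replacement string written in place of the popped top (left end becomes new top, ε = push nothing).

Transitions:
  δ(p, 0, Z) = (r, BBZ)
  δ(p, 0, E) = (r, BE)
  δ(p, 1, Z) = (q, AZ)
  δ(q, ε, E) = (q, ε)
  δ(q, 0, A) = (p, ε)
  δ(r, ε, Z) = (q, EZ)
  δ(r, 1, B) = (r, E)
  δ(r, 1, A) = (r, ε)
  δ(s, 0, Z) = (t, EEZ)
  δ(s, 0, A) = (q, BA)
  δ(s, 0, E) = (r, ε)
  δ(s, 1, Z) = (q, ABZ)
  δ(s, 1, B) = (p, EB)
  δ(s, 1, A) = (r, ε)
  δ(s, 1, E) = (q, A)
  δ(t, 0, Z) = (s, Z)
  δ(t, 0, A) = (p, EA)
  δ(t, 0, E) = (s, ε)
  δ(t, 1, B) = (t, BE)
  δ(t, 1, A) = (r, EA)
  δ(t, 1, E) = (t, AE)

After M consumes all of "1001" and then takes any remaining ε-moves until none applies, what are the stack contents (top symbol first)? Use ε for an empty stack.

(p, 1001, Z)
  read 1, top Z: go to q, push AZ → (q, 001, AZ)
  read 0, top A: go to p, push ε → (p, 01, Z)
  read 0, top Z: go to r, push BBZ → (r, 1, BBZ)
  read 1, top B: go to r, push E → (r, ε, EBZ)
All input consumed in state r with stack EBZ.

EBZ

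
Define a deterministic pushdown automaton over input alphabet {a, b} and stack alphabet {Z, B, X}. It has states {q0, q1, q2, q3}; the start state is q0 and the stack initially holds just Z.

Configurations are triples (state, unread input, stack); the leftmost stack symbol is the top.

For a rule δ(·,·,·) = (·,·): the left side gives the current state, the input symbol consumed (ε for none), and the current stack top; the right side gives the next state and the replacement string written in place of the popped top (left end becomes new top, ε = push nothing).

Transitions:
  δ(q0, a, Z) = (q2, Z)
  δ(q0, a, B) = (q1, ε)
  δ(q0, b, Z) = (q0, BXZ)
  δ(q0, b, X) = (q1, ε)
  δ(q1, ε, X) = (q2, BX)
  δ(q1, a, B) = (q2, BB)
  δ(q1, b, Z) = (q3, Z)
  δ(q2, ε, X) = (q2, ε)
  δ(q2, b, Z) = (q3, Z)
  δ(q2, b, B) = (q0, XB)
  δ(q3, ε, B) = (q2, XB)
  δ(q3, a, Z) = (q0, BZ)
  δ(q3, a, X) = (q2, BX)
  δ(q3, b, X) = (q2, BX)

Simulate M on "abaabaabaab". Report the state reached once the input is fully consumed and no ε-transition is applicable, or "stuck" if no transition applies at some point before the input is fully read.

(q0, abaabaabaab, Z)
  read a, top Z: go to q2, push Z → (q2, baabaabaab, Z)
  read b, top Z: go to q3, push Z → (q3, aabaabaab, Z)
  read a, top Z: go to q0, push BZ → (q0, abaabaab, BZ)
  read a, top B: go to q1, push ε → (q1, baabaab, Z)
  read b, top Z: go to q3, push Z → (q3, aabaab, Z)
  read a, top Z: go to q0, push BZ → (q0, abaab, BZ)
  read a, top B: go to q1, push ε → (q1, baab, Z)
  read b, top Z: go to q3, push Z → (q3, aab, Z)
  read a, top Z: go to q0, push BZ → (q0, ab, BZ)
  read a, top B: go to q1, push ε → (q1, b, Z)
  read b, top Z: go to q3, push Z → (q3, ε, Z)
All input consumed; M is in state q3.

q3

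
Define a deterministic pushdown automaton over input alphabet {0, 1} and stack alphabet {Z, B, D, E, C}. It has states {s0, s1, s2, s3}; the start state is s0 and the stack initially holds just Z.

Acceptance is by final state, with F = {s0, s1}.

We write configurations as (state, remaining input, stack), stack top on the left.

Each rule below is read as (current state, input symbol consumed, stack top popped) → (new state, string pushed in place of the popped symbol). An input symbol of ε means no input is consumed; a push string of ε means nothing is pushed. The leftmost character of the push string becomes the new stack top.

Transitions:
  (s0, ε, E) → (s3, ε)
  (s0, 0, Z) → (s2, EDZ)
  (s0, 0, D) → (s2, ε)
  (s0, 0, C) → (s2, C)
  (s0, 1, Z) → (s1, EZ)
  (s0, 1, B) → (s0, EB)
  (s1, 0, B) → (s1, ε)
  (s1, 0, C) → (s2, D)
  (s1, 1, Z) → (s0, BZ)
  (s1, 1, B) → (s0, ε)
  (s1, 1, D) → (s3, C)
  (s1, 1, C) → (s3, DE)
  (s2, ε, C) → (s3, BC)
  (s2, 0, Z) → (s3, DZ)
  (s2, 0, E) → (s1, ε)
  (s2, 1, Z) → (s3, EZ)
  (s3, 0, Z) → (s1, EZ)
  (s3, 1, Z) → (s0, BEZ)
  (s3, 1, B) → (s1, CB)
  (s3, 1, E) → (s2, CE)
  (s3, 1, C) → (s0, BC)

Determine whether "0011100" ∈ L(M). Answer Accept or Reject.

Reject

(s0, 0011100, Z)
  read 0, top Z: go to s2, push EDZ → (s2, 011100, EDZ)
  read 0, top E: go to s1, push ε → (s1, 11100, DZ)
  read 1, top D: go to s3, push C → (s3, 1100, CZ)
  read 1, top C: go to s0, push BC → (s0, 100, BCZ)
  read 1, top B: go to s0, push EB → (s0, 00, EBCZ)
  ε-move, top E: go to s3, push ε → (s3, 00, BCZ)
No transition applies at (s3, 00, BCZ); input not fully consumed.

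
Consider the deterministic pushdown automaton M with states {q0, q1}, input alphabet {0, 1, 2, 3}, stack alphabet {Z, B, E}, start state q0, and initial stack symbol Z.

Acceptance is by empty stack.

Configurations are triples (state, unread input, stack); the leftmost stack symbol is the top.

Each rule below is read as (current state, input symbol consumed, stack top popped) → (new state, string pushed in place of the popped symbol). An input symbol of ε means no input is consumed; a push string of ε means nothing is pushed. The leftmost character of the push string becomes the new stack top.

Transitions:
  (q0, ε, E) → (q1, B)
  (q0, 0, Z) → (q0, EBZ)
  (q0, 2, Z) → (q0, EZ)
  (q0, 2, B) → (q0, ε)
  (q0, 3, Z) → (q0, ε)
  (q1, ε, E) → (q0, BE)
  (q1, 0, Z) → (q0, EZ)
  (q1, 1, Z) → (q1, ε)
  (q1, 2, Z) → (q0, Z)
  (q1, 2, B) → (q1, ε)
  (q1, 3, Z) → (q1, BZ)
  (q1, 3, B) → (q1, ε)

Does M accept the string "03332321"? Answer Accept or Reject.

(q0, 03332321, Z)
  read 0, top Z: go to q0, push EBZ → (q0, 3332321, EBZ)
  ε-move, top E: go to q1, push B → (q1, 3332321, BBZ)
  read 3, top B: go to q1, push ε → (q1, 332321, BZ)
  read 3, top B: go to q1, push ε → (q1, 32321, Z)
  read 3, top Z: go to q1, push BZ → (q1, 2321, BZ)
  read 2, top B: go to q1, push ε → (q1, 321, Z)
  read 3, top Z: go to q1, push BZ → (q1, 21, BZ)
  read 2, top B: go to q1, push ε → (q1, 1, Z)
  read 1, top Z: go to q1, push ε → (q1, ε, ε)
All input consumed and the stack is empty.

Accept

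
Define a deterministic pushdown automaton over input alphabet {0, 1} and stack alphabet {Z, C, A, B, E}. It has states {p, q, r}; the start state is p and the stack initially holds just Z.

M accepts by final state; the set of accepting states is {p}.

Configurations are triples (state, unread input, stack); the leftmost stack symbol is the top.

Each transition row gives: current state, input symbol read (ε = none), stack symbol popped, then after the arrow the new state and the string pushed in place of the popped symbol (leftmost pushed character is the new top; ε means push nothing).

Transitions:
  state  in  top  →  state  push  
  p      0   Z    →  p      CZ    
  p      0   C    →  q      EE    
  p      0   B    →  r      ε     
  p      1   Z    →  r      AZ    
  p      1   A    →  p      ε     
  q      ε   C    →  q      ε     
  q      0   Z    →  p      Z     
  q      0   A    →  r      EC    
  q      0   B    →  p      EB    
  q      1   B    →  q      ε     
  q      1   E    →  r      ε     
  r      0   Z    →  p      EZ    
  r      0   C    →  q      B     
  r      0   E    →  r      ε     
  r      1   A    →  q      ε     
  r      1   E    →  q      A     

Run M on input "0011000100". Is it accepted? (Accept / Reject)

Accept

(p, 0011000100, Z)
  read 0, top Z: go to p, push CZ → (p, 011000100, CZ)
  read 0, top C: go to q, push EE → (q, 11000100, EEZ)
  read 1, top E: go to r, push ε → (r, 1000100, EZ)
  read 1, top E: go to q, push A → (q, 000100, AZ)
  read 0, top A: go to r, push EC → (r, 00100, ECZ)
  read 0, top E: go to r, push ε → (r, 0100, CZ)
  read 0, top C: go to q, push B → (q, 100, BZ)
  read 1, top B: go to q, push ε → (q, 00, Z)
  read 0, top Z: go to p, push Z → (p, 0, Z)
  read 0, top Z: go to p, push CZ → (p, ε, CZ)
All input consumed; state p ∈ F.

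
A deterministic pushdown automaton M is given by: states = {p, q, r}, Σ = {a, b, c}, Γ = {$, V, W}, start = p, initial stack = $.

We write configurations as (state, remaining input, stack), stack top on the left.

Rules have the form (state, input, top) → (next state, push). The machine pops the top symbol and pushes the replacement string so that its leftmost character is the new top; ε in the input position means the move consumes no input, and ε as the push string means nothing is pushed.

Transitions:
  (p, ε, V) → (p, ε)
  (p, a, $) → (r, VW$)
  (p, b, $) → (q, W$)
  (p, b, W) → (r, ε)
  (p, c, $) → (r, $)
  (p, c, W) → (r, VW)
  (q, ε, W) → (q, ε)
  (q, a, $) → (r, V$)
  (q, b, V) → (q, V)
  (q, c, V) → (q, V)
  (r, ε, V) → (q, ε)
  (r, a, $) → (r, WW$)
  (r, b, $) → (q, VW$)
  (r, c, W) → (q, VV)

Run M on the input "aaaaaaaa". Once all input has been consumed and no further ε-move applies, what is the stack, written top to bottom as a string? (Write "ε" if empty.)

(p, aaaaaaaa, $)
  read a, top $: go to r, push VW$ → (r, aaaaaaa, VW$)
  ε-move, top V: go to q, push ε → (q, aaaaaaa, W$)
  ε-move, top W: go to q, push ε → (q, aaaaaaa, $)
  read a, top $: go to r, push V$ → (r, aaaaaa, V$)
  ε-move, top V: go to q, push ε → (q, aaaaaa, $)
  read a, top $: go to r, push V$ → (r, aaaaa, V$)
  ε-move, top V: go to q, push ε → (q, aaaaa, $)
  read a, top $: go to r, push V$ → (r, aaaa, V$)
  ε-move, top V: go to q, push ε → (q, aaaa, $)
  read a, top $: go to r, push V$ → (r, aaa, V$)
  ε-move, top V: go to q, push ε → (q, aaa, $)
  read a, top $: go to r, push V$ → (r, aa, V$)
  ε-move, top V: go to q, push ε → (q, aa, $)
  read a, top $: go to r, push V$ → (r, a, V$)
  ε-move, top V: go to q, push ε → (q, a, $)
  read a, top $: go to r, push V$ → (r, ε, V$)
  ε-move, top V: go to q, push ε → (q, ε, $)
All input consumed in state q with stack $.

$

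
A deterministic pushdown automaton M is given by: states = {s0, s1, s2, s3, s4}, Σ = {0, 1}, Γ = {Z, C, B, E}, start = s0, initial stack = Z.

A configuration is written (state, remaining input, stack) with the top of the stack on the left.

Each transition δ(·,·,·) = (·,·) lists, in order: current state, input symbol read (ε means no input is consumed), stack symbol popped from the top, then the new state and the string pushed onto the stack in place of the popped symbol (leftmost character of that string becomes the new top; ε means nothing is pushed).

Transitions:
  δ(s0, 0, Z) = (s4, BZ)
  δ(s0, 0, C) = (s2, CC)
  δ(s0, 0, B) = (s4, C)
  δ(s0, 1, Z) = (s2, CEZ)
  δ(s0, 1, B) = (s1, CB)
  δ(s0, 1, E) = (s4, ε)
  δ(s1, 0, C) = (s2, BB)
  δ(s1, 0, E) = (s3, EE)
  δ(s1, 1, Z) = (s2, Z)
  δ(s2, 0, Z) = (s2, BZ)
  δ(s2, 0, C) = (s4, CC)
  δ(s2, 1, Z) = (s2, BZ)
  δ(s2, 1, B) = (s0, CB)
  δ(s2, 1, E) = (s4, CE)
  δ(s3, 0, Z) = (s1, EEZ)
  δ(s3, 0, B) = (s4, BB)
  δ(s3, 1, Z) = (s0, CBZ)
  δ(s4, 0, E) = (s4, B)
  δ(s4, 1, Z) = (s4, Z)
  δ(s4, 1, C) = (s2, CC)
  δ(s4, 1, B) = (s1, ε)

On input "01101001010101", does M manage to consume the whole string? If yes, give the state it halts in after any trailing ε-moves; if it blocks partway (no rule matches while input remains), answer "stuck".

(s0, 01101001010101, Z) ⊢ (s4, 1101001010101, BZ) ⊢ (s1, 101001010101, Z) ⊢ (s2, 01001010101, Z) ⊢ (s2, 1001010101, BZ) ⊢ (s0, 001010101, CBZ) ⊢ (s2, 01010101, CCBZ) ⊢ (s4, 1010101, CCCBZ) ⊢ (s2, 010101, CCCCBZ) ⊢ (s4, 10101, CCCCCBZ) ⊢ (s2, 0101, CCCCCCBZ) ⊢ (s4, 101, CCCCCCCBZ) ⊢ (s2, 01, CCCCCCCCBZ) ⊢ (s4, 1, CCCCCCCCCBZ) ⊢ (s2, ε, CCCCCCCCCCBZ)
All input consumed; M is in state s2.

s2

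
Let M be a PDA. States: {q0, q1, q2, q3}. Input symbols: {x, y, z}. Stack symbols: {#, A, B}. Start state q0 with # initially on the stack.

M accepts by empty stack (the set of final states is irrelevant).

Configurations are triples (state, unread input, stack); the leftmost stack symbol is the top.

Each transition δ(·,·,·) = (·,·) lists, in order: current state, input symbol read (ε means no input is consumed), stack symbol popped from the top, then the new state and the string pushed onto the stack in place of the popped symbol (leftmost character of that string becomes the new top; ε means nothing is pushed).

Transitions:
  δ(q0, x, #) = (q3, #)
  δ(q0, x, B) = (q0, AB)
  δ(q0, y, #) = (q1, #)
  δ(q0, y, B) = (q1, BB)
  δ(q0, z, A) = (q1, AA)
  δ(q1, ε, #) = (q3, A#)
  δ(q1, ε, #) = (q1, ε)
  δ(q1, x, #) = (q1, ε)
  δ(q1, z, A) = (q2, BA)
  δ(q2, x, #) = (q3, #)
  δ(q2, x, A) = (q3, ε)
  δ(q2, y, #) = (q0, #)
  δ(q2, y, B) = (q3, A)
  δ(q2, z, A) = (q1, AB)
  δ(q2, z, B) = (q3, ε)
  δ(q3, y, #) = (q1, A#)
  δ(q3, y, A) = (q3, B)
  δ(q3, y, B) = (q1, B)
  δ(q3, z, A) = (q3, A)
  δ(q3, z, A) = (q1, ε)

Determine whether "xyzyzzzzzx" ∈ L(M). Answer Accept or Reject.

Accept

One accepting computation: (q0, xyzyzzzzzx, #) ⊢ (q3, yzyzzzzzx, #) ⊢ (q1, zyzzzzzx, A#) ⊢ (q2, yzzzzzx, BA#) ⊢ (q3, zzzzzx, AA#) ⊢ (q3, zzzzx, AA#) ⊢ (q1, zzzx, A#) ⊢ (q2, zzx, BA#) ⊢ (q3, zx, A#) ⊢ (q1, x, #) ⊢ (q1, ε, ε)
All input consumed and the stack is empty.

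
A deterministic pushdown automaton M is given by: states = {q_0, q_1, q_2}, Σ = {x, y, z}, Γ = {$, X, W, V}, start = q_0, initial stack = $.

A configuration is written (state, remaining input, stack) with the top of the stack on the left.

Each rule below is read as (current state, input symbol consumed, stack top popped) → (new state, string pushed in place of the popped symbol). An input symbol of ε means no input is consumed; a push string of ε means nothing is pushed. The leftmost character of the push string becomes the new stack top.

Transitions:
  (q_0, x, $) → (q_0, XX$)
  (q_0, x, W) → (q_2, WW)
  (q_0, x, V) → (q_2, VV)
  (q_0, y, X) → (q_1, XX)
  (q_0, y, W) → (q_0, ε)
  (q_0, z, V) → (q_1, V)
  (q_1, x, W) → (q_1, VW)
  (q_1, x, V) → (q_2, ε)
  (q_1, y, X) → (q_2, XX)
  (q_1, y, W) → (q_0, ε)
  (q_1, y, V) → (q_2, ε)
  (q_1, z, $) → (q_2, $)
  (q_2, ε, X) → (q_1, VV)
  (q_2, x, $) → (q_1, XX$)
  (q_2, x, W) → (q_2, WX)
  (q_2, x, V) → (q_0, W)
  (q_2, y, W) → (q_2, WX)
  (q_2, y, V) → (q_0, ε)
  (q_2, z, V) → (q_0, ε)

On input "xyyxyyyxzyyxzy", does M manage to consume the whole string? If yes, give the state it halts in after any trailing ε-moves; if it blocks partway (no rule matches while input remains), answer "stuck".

q_1

(q_0, xyyxyyyxzyyxzy, $)
  read x, top $: go to q_0, push XX$ → (q_0, yyxyyyxzyyxzy, XX$)
  read y, top X: go to q_1, push XX → (q_1, yxyyyxzyyxzy, XXX$)
  read y, top X: go to q_2, push XX → (q_2, xyyyxzyyxzy, XXXX$)
  ε-move, top X: go to q_1, push VV → (q_1, xyyyxzyyxzy, VVXXX$)
  read x, top V: go to q_2, push ε → (q_2, yyyxzyyxzy, VXXX$)
  read y, top V: go to q_0, push ε → (q_0, yyxzyyxzy, XXX$)
  read y, top X: go to q_1, push XX → (q_1, yxzyyxzy, XXXX$)
  read y, top X: go to q_2, push XX → (q_2, xzyyxzy, XXXXX$)
  ε-move, top X: go to q_1, push VV → (q_1, xzyyxzy, VVXXXX$)
  read x, top V: go to q_2, push ε → (q_2, zyyxzy, VXXXX$)
  read z, top V: go to q_0, push ε → (q_0, yyxzy, XXXX$)
  read y, top X: go to q_1, push XX → (q_1, yxzy, XXXXX$)
  read y, top X: go to q_2, push XX → (q_2, xzy, XXXXXX$)
  ε-move, top X: go to q_1, push VV → (q_1, xzy, VVXXXXX$)
  read x, top V: go to q_2, push ε → (q_2, zy, VXXXXX$)
  read z, top V: go to q_0, push ε → (q_0, y, XXXXX$)
  read y, top X: go to q_1, push XX → (q_1, ε, XXXXXX$)
All input consumed; M is in state q_1.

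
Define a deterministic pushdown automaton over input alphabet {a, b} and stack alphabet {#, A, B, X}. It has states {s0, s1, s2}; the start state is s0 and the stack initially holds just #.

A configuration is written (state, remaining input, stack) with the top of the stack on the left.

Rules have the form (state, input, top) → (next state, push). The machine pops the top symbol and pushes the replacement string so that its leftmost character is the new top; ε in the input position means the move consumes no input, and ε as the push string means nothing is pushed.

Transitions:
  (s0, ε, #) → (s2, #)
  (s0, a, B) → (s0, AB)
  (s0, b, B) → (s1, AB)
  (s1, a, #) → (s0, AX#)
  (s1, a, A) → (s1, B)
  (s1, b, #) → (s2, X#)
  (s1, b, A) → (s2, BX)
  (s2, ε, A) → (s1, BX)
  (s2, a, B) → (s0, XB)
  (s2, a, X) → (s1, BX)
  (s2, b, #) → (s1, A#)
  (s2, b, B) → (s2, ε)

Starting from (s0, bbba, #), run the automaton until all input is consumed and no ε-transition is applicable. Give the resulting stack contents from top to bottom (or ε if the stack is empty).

BX#

(s0, bbba, #)
  ε-move, top #: go to s2, push # → (s2, bbba, #)
  read b, top #: go to s1, push A# → (s1, bba, A#)
  read b, top A: go to s2, push BX → (s2, ba, BX#)
  read b, top B: go to s2, push ε → (s2, a, X#)
  read a, top X: go to s1, push BX → (s1, ε, BX#)
All input consumed in state s1 with stack BX#.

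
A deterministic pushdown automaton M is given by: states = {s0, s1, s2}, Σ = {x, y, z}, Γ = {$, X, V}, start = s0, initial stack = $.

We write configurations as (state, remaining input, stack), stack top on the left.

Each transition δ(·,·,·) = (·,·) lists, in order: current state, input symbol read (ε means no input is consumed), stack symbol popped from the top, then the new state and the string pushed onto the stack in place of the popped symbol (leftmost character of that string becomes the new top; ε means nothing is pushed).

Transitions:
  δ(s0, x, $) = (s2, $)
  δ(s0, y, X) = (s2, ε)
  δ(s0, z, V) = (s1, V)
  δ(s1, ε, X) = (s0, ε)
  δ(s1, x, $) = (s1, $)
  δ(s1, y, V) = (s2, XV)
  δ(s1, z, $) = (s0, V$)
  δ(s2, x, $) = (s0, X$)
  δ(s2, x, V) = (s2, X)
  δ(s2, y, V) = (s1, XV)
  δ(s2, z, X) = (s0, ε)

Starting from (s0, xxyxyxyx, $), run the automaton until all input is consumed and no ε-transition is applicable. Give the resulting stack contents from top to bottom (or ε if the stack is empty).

(s0, xxyxyxyx, $)
  read x, top $: go to s2, push $ → (s2, xyxyxyx, $)
  read x, top $: go to s0, push X$ → (s0, yxyxyx, X$)
  read y, top X: go to s2, push ε → (s2, xyxyx, $)
  read x, top $: go to s0, push X$ → (s0, yxyx, X$)
  read y, top X: go to s2, push ε → (s2, xyx, $)
  read x, top $: go to s0, push X$ → (s0, yx, X$)
  read y, top X: go to s2, push ε → (s2, x, $)
  read x, top $: go to s0, push X$ → (s0, ε, X$)
All input consumed in state s0 with stack X$.

X$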